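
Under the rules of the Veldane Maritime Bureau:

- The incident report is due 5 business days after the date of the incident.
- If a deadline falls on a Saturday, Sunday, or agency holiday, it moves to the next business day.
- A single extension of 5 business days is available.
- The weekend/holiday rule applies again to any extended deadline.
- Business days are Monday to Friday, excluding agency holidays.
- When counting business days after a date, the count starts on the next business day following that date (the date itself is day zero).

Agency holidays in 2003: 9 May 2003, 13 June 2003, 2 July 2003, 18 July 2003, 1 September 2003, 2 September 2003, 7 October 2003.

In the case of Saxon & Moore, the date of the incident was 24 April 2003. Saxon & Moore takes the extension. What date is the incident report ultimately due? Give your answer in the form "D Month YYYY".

8 May 2003

Starting the day after 24 April 2003 and counting 5 business days lands on 1 May 2003.
1 May 2003 is a Thursday and not a listed holiday, so it stands.
The 5-business-day extension runs from 1 May 2003 to 8 May 2003.
8 May 2003 falls on a Thursday, which is a business day, so no adjustment is needed.
The final due date is 8 May 2003.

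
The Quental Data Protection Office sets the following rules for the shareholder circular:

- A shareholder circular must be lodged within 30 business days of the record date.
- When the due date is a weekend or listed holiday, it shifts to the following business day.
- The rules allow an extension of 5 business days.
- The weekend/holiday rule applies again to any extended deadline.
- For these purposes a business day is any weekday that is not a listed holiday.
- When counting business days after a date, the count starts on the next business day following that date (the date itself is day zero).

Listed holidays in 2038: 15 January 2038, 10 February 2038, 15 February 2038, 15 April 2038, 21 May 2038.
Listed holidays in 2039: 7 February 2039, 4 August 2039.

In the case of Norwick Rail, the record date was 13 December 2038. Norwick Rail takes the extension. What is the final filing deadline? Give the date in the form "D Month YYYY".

31 January 2039

30 business days after 13 December 2038, excluding weekends and holidays, is 24 January 2039.
24 January 2039 is a Monday and not a listed holiday, so it stands.
The 5-business-day extension runs from 24 January 2039 to 31 January 2039.
31 January 2039 (Monday) is already a business day.
Final deadline: 31 January 2039.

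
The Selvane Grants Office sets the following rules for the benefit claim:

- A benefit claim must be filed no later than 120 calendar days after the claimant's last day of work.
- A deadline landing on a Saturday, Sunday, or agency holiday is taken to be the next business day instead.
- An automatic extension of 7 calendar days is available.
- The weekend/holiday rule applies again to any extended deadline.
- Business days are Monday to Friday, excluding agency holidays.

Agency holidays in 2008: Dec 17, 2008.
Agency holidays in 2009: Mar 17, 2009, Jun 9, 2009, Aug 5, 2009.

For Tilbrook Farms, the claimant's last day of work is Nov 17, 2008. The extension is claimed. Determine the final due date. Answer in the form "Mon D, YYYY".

From Nov 17, 2008, 120 calendar days later is Mar 17, 2009.
Mar 17, 2009 falls on a listed holiday. Rolling to the next business day gives Mar 18, 2009, a Wednesday.
The 7-calendar-day extension moves the deadline from Mar 18, 2009 to Mar 25, 2009.
Since Mar 25, 2009 is a Wednesday and not a holiday, the date is unchanged.
Final deadline: Mar 25, 2009.

Mar 25, 2009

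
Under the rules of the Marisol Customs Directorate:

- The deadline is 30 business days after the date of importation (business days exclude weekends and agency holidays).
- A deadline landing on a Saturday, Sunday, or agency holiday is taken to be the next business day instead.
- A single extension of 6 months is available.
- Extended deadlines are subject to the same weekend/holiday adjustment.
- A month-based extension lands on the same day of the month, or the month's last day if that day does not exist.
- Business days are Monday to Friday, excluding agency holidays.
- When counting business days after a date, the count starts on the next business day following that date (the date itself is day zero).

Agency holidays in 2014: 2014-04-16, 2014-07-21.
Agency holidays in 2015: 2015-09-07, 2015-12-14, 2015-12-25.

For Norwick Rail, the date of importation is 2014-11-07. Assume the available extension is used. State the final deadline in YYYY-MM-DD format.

2015-06-19

Starting the day after 2014-11-07 and counting 30 business days lands on 2014-12-19.
Since 2014-12-19 is a Friday and not a holiday, the date is unchanged.
Applying the 6 months extension: 6 months after 2014-12-19 is 2015-06-19.
2015-06-19 is a Friday and not a listed holiday, so it stands.
The final due date is 2015-06-19.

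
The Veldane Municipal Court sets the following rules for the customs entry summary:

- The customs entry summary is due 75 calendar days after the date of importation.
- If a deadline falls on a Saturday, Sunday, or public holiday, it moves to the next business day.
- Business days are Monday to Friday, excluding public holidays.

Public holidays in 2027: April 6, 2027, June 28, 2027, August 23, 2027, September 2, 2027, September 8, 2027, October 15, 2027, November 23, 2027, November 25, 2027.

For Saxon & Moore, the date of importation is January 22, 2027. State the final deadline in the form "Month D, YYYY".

Trigger date January 22, 2027 + 75 calendar days = April 7, 2027.
April 7, 2027 (Wednesday) is already a business day.
Final deadline: April 7, 2027.

April 7, 2027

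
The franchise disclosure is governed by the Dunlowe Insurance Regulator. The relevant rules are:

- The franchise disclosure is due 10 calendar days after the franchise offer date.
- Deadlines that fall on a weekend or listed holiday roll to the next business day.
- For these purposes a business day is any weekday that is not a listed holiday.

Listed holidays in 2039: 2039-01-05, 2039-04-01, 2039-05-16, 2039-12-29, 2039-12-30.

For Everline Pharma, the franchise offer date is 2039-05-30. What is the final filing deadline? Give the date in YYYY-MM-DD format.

10 calendar days after 2039-05-30 is 2039-06-09.
2039-06-09 (Thursday) is already a business day.
The final due date is 2039-06-09.

2039-06-09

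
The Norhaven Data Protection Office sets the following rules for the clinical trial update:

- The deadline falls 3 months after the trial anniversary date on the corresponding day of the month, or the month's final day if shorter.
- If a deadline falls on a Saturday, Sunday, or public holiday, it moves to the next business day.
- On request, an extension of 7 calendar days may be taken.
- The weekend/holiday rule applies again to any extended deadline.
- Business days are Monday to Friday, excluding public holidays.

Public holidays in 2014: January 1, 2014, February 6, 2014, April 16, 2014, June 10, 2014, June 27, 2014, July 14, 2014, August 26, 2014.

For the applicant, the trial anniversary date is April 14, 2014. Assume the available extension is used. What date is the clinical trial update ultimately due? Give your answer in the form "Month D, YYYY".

3 months from April 14, 2014 is July 14, 2014.
July 14, 2014 is a listed holiday; the next business day is July 15, 2014 (Tuesday).
Add the 7 calendar-day extension to July 15, 2014: July 22, 2014.
July 22, 2014 falls on a Tuesday, which is a business day, so no adjustment is needed.
The final due date is July 22, 2014.

July 22, 2014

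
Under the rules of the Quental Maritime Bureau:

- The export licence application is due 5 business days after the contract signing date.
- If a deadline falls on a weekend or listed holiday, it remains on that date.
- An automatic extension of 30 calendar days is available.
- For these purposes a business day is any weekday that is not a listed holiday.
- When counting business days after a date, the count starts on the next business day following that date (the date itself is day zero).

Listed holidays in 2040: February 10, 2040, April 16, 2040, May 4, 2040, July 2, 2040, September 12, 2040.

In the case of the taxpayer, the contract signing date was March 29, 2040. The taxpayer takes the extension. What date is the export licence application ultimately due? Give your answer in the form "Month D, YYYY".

May 5, 2040

Starting the day after March 29, 2040 and counting 5 business days lands on April 5, 2040.
April 5, 2040 is a Thursday; no weekend or holiday adjustment applies.
Add the 30 calendar-day extension to April 5, 2040: May 5, 2040.
May 5, 2040 is a Saturday; no weekend or holiday adjustment applies.
The final due date is May 5, 2040.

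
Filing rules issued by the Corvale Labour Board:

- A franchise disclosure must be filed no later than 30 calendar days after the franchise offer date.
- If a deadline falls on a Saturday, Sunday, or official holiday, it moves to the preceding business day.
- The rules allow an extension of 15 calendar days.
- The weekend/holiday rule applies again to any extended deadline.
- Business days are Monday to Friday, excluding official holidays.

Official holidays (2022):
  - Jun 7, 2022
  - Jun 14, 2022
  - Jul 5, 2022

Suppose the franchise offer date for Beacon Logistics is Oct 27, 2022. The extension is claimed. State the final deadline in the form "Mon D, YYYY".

Dec 9, 2022

Trigger date Oct 27, 2022 + 30 calendar days = Nov 26, 2022.
Nov 26, 2022 is a Saturday; the preceding business day is Nov 25, 2022 (Friday).
The 15-calendar-day extension moves the deadline from Nov 25, 2022 to Dec 10, 2022.
Dec 10, 2022 is a Saturday, so it moves to the preceding business day, Dec 9, 2022 (Friday).
Deadline: Dec 9, 2022.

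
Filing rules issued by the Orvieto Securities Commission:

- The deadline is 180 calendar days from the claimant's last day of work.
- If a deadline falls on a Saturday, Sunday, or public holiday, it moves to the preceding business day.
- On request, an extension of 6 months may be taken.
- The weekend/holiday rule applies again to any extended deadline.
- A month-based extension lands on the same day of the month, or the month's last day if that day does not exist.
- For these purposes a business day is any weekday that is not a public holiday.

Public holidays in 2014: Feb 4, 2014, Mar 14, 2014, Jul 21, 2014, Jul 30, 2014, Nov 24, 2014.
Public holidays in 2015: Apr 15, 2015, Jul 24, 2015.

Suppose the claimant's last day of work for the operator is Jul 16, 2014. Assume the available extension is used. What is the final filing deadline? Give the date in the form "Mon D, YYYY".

Adding 180 calendar days to Jul 16, 2014 gives Jan 12, 2015.
Jan 12, 2015 is a Monday and not a listed holiday, so it stands.
Add 6 months to Jan 12, 2015: Jul 12, 2015.
Jul 12, 2015 falls on a Sunday. Rolling to the preceding business day gives Jul 10, 2015, a Friday.
Final deadline: Jul 10, 2015.

Jul 10, 2015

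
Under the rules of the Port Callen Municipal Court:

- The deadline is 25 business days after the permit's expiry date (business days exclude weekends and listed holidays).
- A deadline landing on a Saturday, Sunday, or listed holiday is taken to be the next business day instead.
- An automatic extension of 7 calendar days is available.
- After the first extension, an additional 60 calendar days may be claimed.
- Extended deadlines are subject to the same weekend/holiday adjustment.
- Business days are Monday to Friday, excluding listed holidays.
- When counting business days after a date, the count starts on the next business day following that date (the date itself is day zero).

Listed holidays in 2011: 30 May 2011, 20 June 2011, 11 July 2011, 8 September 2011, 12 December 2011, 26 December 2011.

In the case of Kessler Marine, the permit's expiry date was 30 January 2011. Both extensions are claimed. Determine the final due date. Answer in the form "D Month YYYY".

Counting 25 business days after 30 January 2011 (skipping weekends and listed holidays) reaches 4 March 2011.
Since 4 March 2011 is a Friday and not a holiday, the date is unchanged.
With the 7-day extension, 4 March 2011 becomes 11 March 2011.
11 March 2011 falls on a Friday, which is a business day, so no adjustment is needed.
The 60-calendar-day extension moves the deadline from 11 March 2011 to 10 May 2011.
10 May 2011 is a Tuesday and not a listed holiday, so it stands.
Final deadline: 10 May 2011.

10 May 2011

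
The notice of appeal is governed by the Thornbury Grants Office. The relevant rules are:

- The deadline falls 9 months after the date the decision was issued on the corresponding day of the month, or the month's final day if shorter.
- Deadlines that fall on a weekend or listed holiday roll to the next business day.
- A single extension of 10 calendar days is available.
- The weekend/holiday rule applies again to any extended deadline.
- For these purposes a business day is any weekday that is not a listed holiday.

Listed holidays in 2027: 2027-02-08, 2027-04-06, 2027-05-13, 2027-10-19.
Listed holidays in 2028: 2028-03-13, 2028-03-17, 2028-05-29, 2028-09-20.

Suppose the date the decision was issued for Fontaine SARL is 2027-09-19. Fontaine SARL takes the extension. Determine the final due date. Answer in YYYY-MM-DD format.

2028-06-29

9 months after 2027-09-19, on the same day of the month, is 2028-06-19.
2028-06-19 (Monday) is already a business day.
With the 10-day extension, 2028-06-19 becomes 2028-06-29.
Since 2028-06-29 is a Thursday and not a holiday, the date is unchanged.
Final deadline: 2028-06-29.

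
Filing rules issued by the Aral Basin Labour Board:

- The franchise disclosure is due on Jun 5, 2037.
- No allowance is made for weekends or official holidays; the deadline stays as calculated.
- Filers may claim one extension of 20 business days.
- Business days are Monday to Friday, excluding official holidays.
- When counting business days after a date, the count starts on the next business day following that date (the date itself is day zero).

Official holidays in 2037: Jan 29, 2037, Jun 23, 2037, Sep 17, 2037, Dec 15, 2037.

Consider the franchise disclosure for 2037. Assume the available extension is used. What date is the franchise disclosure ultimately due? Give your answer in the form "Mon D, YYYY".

The statutory due date is Jun 5, 2037.
No adjustment is made for weekends or holidays, so Jun 5, 2037 stands.
Applying the 20-business-day extension: 20 business days after Jun 5, 2037 is Jul 6, 2037.
Jul 6, 2037 is a Monday; no weekend or holiday adjustment applies.
So the filing is due Jul 6, 2037.

Jul 6, 2037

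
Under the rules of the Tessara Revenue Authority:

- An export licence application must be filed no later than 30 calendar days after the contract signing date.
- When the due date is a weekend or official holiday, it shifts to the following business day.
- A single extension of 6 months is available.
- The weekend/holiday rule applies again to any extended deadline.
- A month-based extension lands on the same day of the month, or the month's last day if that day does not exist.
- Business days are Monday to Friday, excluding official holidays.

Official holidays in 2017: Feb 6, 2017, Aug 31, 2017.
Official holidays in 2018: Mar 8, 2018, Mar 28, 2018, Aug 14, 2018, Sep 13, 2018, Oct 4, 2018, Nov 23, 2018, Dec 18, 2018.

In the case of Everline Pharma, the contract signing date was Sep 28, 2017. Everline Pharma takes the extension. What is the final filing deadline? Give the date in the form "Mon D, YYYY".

Apr 30, 2018

30 calendar days after Sep 28, 2017 is Oct 28, 2017.
Because Oct 28, 2017 is a Saturday, the deadline becomes Oct 30, 2017 (Monday).
Add 6 months to Oct 30, 2017: Apr 30, 2018.
Since Apr 30, 2018 is a Monday and not a holiday, the date is unchanged.
Deadline: Apr 30, 2018.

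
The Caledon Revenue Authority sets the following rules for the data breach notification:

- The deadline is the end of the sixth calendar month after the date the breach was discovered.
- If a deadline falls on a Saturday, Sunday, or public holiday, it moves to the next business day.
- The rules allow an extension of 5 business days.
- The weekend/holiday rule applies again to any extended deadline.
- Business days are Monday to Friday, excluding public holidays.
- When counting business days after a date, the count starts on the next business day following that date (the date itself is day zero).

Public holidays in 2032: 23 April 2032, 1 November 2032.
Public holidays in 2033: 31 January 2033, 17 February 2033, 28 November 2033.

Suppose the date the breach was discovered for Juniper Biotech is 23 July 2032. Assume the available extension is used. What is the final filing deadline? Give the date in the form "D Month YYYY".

8 February 2033

6 months after 23 July 2032 falls in January 2033; the last day of that month is 31 January 2033.
31 January 2033 is a listed holiday, so it moves to the next business day, 1 February 2033 (Tuesday).
Counting 5 further business days from 1 February 2033 reaches 8 February 2033.
8 February 2033 (Tuesday) is already a business day.
The final due date is 8 February 2033.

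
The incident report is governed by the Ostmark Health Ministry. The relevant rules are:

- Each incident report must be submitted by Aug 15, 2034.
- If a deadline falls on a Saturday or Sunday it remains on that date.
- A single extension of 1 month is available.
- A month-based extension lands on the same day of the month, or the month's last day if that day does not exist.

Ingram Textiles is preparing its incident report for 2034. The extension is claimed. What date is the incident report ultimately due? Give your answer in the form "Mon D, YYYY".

Sep 15, 2034

The stated deadline is Aug 15, 2034.
No adjustment is made for weekends or holidays, so Aug 15, 2034 stands.
Applying the 1 month extension: 1 month after Aug 15, 2034 is Sep 15, 2034.
Sep 15, 2034 falls on a Friday. The rules make no weekend/holiday allowance, so it remains Sep 15, 2034.
The final due date is Sep 15, 2034.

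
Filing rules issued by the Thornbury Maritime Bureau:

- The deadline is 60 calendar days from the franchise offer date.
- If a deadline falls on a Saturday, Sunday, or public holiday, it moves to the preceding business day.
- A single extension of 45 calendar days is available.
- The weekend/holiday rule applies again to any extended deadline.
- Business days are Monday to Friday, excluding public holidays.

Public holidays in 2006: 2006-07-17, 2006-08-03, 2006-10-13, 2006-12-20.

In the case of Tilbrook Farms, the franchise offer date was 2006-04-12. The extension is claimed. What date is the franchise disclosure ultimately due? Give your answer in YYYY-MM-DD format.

60 calendar days after 2006-04-12 is 2006-06-11.
2006-06-11 falls on a Sunday. Rolling to the preceding business day gives 2006-06-09, a Friday.
Applying the 45-calendar-day extension: 2006-06-09 + 45 days = 2006-07-24.
2006-07-24 falls on a Monday, which is a business day, so no adjustment is needed.
Deadline: 2006-07-24.

2006-07-24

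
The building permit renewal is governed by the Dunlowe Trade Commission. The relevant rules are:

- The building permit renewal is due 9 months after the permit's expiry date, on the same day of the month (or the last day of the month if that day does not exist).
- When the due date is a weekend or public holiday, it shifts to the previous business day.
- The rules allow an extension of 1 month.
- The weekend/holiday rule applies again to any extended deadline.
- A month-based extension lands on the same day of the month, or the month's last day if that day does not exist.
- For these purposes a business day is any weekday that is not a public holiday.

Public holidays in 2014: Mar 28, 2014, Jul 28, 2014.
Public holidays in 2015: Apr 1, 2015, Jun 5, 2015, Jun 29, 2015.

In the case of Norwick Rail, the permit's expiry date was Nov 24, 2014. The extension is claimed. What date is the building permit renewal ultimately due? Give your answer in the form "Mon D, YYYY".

Sep 24, 2015

9 months from Nov 24, 2014 is Aug 24, 2015.
Aug 24, 2015 is a Monday and not a listed holiday, so it stands.
Add 1 month to Aug 24, 2015: Sep 24, 2015.
Since Sep 24, 2015 is a Thursday and not a holiday, the date is unchanged.
The final due date is Sep 24, 2015.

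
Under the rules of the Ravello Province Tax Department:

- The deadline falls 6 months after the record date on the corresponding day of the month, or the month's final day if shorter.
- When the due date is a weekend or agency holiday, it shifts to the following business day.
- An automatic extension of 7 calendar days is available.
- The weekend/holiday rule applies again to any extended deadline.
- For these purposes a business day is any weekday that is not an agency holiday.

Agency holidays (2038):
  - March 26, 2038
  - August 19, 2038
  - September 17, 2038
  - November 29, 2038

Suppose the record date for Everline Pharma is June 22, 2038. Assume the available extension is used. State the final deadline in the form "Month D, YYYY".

6 months after June 22, 2038, on the same day of the month, is December 22, 2038.
December 22, 2038 is a Wednesday and not a listed holiday, so it stands.
With the 7-day extension, December 22, 2038 becomes December 29, 2038.
December 29, 2038 (Wednesday) is already a business day.
The final due date is December 29, 2038.

December 29, 2038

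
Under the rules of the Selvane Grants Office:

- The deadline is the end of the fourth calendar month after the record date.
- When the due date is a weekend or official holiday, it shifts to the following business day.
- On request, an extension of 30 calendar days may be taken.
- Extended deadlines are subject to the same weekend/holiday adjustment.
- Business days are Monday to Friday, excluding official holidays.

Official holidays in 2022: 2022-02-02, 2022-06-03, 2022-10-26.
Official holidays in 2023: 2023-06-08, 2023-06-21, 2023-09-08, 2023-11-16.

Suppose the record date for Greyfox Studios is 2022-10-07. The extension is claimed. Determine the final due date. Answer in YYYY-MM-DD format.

4 months after 2022-10-07 falls in February 2023; the last day of that month is 2023-02-28.
Since 2023-02-28 is a Tuesday and not a holiday, the date is unchanged.
The 30-calendar-day extension moves the deadline from 2023-02-28 to 2023-03-30.
2023-03-30 is a Thursday and not a listed holiday, so it stands.
So the filing is due 2023-03-30.

2023-03-30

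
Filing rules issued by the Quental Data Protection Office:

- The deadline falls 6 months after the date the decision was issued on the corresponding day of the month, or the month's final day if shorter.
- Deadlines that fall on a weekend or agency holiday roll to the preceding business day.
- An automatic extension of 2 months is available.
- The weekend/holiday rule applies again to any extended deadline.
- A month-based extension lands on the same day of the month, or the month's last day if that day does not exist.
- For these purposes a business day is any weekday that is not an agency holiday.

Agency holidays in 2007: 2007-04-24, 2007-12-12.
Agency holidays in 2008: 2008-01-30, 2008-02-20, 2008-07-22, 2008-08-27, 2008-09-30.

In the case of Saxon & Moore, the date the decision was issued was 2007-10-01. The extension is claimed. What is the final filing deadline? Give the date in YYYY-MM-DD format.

6 months from 2007-10-01 is 2008-04-01.
2008-04-01 falls on a Tuesday, which is a business day, so no adjustment is needed.
The 2 months extension carries 2008-04-01 to 2008-06-01.
2008-06-01 falls on a Sunday. Rolling to the preceding business day gives 2008-05-30, a Friday.
Final deadline: 2008-05-30.

2008-05-30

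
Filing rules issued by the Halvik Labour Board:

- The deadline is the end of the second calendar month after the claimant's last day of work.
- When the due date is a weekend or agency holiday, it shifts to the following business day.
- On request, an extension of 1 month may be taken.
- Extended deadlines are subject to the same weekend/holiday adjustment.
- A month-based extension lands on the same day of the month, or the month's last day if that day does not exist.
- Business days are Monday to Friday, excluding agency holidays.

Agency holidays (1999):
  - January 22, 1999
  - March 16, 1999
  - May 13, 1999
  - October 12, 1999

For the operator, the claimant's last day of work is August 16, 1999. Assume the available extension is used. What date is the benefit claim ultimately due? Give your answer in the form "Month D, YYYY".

The second month after August 16, 1999 is October 1999, whose last day is October 31, 1999.
October 31, 1999 falls on a Sunday. Rolling to the next business day gives November 1, 1999, a Monday.
The 1 month extension carries November 1, 1999 to December 1, 1999.
December 1, 1999 is a Wednesday and not a listed holiday, so it stands.
So the filing is due December 1, 1999.

December 1, 1999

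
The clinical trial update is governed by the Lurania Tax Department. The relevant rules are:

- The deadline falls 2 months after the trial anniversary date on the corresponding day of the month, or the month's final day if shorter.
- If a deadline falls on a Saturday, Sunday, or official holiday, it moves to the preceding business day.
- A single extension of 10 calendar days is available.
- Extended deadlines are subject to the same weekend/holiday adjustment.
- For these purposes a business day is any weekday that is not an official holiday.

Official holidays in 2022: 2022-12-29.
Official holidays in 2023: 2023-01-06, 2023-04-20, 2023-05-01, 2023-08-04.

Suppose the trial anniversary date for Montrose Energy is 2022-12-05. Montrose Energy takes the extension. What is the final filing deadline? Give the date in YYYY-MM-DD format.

Moving 2 months forward from 2022-12-05 on the corresponding day gives 2023-02-05.
2023-02-05 falls on a Sunday. Rolling to the preceding business day gives 2023-02-03, a Friday.
Add the 10 calendar-day extension to 2023-02-03: 2023-02-13.
2023-02-13 (Monday) is already a business day.
So the filing is due 2023-02-13.

2023-02-13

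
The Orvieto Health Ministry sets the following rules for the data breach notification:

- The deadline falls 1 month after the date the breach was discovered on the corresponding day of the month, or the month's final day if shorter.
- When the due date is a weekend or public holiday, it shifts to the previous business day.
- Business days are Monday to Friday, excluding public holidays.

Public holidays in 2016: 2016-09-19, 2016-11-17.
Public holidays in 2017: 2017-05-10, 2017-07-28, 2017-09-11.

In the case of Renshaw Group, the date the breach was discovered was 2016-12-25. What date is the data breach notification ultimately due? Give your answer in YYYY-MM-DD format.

Moving 1 month forward from 2016-12-25 on the corresponding day gives 2017-01-25.
Since 2017-01-25 is a Wednesday and not a holiday, the date is unchanged.
So the filing is due 2017-01-25.

2017-01-25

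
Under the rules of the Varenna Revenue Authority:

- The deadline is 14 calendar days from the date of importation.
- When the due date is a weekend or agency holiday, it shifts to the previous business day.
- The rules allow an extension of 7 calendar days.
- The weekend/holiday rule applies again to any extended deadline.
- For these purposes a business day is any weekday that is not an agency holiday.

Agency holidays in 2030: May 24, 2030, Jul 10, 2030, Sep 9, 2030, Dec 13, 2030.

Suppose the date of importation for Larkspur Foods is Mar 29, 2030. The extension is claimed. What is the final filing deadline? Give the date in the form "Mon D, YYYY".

Trigger date Mar 29, 2030 + 14 calendar days = Apr 12, 2030.
Apr 12, 2030 falls on a Friday, which is a business day, so no adjustment is needed.
With the 7-day extension, Apr 12, 2030 becomes Apr 19, 2030.
Apr 19, 2030 (Friday) is already a business day.
So the filing is due Apr 19, 2030.

Apr 19, 2030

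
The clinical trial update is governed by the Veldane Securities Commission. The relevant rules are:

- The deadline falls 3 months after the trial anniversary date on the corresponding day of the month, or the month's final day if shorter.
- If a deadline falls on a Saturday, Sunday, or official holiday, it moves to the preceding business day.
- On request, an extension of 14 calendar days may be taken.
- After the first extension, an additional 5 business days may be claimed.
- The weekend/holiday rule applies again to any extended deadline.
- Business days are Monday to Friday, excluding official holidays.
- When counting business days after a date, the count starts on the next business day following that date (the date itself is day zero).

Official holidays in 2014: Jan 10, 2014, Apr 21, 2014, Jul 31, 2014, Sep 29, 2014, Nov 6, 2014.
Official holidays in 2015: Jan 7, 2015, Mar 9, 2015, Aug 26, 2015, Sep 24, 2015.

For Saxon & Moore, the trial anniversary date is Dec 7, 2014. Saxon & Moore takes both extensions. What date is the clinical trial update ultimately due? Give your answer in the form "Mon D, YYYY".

Moving 3 months forward from Dec 7, 2014 on the corresponding day gives Mar 7, 2015.
Mar 7, 2015 is a Saturday; the preceding business day is Mar 6, 2015 (Friday).
With the 14-day extension, Mar 6, 2015 becomes Mar 20, 2015.
Mar 20, 2015 falls on a Friday, which is a business day, so no adjustment is needed.
Applying the 5-business-day extension: 5 business days after Mar 20, 2015 is Mar 27, 2015.
Mar 27, 2015 falls on a Friday, which is a business day, so no adjustment is needed.
So the filing is due Mar 27, 2015.

Mar 27, 2015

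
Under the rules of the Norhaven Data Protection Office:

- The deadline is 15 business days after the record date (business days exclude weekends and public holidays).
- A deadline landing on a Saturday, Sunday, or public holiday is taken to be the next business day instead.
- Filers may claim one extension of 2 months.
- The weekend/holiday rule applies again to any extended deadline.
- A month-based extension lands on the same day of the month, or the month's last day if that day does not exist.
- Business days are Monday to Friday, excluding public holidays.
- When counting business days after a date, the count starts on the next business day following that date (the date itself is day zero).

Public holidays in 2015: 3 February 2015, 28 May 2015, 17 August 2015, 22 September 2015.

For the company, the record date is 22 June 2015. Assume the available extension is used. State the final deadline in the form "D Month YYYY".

14 September 2015

Starting the day after 22 June 2015 and counting 15 business days lands on 13 July 2015.
13 July 2015 is a Monday and not a listed holiday, so it stands.
Applying the 2 months extension: 2 months after 13 July 2015 is 13 September 2015.
13 September 2015 falls on a Sunday. Rolling to the next business day gives 14 September 2015, a Monday.
Final deadline: 14 September 2015.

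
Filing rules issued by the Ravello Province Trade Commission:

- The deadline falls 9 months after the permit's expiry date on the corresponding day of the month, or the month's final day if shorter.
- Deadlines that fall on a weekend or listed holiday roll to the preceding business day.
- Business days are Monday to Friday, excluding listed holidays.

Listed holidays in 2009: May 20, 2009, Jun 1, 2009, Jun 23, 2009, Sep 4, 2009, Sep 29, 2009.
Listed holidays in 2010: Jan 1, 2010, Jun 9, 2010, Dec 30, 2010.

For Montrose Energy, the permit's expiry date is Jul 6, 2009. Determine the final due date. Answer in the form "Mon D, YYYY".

Moving 9 months forward from Jul 6, 2009 on the corresponding day gives Apr 6, 2010.
Apr 6, 2010 is a Tuesday and not a listed holiday, so it stands.
So the filing is due Apr 6, 2010.

Apr 6, 2010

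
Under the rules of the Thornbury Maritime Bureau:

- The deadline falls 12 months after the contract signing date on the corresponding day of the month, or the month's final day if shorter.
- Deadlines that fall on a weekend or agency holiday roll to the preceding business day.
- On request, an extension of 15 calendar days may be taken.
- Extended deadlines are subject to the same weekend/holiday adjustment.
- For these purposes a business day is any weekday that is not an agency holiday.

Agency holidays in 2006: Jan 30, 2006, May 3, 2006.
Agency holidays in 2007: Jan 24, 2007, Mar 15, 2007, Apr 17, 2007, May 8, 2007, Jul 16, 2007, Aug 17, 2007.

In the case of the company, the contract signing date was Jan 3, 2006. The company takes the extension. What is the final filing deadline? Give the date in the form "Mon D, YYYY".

Jan 18, 2007

12 months after Jan 3, 2006, on the same day of the month, is Jan 3, 2007.
Jan 3, 2007 is a Wednesday and not a listed holiday, so it stands.
The 15-calendar-day extension moves the deadline from Jan 3, 2007 to Jan 18, 2007.
Jan 18, 2007 is a Thursday and not a listed holiday, so it stands.
Final deadline: Jan 18, 2007.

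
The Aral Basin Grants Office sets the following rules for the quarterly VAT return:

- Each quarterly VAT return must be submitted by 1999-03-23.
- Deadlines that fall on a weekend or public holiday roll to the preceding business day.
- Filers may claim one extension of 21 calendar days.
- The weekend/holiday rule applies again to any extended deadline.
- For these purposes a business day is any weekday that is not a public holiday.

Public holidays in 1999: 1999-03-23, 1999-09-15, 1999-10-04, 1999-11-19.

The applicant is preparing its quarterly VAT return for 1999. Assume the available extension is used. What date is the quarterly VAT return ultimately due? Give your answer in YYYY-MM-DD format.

1999-04-12

Start from the fixed due date, 1999-03-23.
1999-03-23 is a listed holiday, so it moves to the preceding business day, 1999-03-22 (Monday).
Add the 21 calendar-day extension to 1999-03-22: 1999-04-12.
Since 1999-04-12 is a Monday and not a holiday, the date is unchanged.
So the filing is due 1999-04-12.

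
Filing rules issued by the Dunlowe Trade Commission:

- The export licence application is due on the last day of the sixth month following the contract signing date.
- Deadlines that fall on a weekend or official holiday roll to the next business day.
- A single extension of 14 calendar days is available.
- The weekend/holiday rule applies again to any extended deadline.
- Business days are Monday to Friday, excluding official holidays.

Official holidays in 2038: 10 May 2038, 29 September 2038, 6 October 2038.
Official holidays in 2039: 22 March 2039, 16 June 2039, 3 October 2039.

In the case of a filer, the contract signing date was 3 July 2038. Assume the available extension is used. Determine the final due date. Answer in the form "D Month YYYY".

14 February 2039

The sixth month after 3 July 2038 is January 2039, whose last day is 31 January 2039.
31 January 2039 falls on a Monday, which is a business day, so no adjustment is needed.
With the 14-day extension, 31 January 2039 becomes 14 February 2039.
14 February 2039 is a Monday and not a listed holiday, so it stands.
Final deadline: 14 February 2039.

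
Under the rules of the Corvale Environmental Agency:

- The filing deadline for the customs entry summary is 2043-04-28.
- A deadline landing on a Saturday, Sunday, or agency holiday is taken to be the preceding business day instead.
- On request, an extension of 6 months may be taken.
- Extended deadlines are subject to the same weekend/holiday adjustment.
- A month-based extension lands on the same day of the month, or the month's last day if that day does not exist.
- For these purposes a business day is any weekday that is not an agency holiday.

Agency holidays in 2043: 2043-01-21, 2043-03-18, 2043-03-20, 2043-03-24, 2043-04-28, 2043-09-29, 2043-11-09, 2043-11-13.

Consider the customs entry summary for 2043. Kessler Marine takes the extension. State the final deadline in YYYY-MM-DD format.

2043-10-27

The stated deadline is 2043-04-28.
2043-04-28 is a listed holiday, so it moves to the preceding business day, 2043-04-27 (Monday).
Applying the 6 months extension: 6 months after 2043-04-27 is 2043-10-27.
2043-10-27 falls on a Tuesday, which is a business day, so no adjustment is needed.
So the filing is due 2043-10-27.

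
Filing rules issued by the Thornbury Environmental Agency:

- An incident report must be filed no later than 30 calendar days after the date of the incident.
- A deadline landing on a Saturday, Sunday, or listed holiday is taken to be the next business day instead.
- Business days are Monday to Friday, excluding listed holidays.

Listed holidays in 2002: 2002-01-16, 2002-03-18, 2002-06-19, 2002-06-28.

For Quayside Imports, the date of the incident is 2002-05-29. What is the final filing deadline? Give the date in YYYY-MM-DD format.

From 2002-05-29, 30 calendar days later is 2002-06-28.
2002-06-28 is a listed holiday, so it moves to the next business day, 2002-07-01 (Monday).
Final deadline: 2002-07-01.

2002-07-01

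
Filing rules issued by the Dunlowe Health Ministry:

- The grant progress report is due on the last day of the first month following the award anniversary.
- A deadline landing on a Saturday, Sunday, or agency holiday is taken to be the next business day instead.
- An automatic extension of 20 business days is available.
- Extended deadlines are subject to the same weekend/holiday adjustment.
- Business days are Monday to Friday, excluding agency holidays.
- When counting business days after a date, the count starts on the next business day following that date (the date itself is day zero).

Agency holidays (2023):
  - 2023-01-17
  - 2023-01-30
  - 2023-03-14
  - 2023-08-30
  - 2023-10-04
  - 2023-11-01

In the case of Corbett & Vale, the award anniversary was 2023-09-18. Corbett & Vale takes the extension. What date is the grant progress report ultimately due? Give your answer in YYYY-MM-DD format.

2023-11-29

The first month after 2023-09-18 is October 2023, whose last day is 2023-10-31.
2023-10-31 is a Tuesday and not a listed holiday, so it stands.
The 20-business-day extension runs from 2023-10-31 to 2023-11-29.
2023-11-29 (Wednesday) is already a business day.
So the filing is due 2023-11-29.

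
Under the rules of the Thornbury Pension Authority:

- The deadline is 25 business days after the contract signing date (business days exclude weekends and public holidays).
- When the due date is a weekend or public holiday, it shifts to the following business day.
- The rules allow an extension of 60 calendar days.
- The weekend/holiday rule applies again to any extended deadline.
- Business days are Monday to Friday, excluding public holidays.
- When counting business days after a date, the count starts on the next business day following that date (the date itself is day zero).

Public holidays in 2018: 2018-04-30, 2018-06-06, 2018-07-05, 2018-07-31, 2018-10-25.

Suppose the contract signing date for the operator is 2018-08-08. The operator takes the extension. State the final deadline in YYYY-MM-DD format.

2018-11-12

25 business days after 2018-08-08, excluding weekends and holidays, is 2018-09-12.
2018-09-12 (Wednesday) is already a business day.
Add the 60 calendar-day extension to 2018-09-12: 2018-11-11.
2018-11-11 is a Sunday; the next business day is 2018-11-12 (Monday).
Final deadline: 2018-11-12.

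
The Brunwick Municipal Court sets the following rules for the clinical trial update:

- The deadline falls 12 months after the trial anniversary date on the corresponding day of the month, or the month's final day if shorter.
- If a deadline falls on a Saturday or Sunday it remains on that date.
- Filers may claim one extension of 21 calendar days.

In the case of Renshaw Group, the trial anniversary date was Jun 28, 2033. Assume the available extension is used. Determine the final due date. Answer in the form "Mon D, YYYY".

12 months after Jun 28, 2033, on the same day of the month, is Jun 28, 2034.
No adjustment is made for weekends or holidays, so Jun 28, 2034 stands.
Add the 21 calendar-day extension to Jun 28, 2034: Jul 19, 2034.
Jul 19, 2034 falls on a Wednesday. The rules make no weekend/holiday allowance, so it remains Jul 19, 2034.
Final deadline: Jul 19, 2034.

Jul 19, 2034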